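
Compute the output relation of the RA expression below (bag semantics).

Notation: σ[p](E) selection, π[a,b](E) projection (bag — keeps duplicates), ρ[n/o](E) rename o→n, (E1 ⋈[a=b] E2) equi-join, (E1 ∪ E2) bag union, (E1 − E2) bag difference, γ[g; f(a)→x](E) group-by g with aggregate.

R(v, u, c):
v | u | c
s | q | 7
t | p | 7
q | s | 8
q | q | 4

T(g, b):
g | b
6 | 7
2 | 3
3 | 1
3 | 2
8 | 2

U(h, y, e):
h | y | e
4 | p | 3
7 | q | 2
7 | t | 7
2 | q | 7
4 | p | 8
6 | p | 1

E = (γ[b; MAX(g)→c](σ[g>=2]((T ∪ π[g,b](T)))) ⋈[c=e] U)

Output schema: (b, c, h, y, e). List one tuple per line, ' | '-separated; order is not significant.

Subexpression sizes:
  T → 5
  T → 5
  π[g,b](T) → 5
  (T ∪ π[g,b](T)) → 10
  σ[g>=2]((T ∪ π[g,b](T))) → 10
  γ[b; MAX(g)→c](σ[g>=2]((T ∪ π[g,b](T)))) → 4
  U → 6
  (γ[b; MAX(g)→c](σ[g>=2]((T ∪ π[g,b](T)))) ⋈[c=e] U) → 3

== RESULT ==
b | c | h | y | e
1 | 3 | 4 | p | 3
2 | 8 | 4 | p | 8
3 | 2 | 7 | q | 2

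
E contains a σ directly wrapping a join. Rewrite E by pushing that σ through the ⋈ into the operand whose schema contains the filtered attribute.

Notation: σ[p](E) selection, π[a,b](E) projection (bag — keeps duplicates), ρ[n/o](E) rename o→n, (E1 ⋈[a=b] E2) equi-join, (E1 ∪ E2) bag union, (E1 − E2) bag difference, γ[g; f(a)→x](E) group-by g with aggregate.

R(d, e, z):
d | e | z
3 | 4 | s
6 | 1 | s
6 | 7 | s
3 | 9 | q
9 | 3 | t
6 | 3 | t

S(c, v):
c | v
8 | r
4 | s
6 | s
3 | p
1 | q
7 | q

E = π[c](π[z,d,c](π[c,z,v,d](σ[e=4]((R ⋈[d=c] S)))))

σ filters on e, owned by the left side.
E' = π[c](π[z,d,c](π[c,z,v,d]((σ[e=4](R) ⋈[d=c] S))))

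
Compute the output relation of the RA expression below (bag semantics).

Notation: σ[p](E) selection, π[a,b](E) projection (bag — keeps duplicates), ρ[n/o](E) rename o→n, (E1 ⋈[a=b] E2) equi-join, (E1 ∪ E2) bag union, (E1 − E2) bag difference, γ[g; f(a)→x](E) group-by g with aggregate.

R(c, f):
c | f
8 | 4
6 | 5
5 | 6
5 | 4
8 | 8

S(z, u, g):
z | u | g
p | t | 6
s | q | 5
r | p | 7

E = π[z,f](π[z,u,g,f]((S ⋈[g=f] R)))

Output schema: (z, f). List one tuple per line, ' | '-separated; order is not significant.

Stepwise |·|:
  S → 3
  R → 5
  (S ⋈[g=f] R) → 2
  π[z,u,g,f]((S ⋈[g=f] R)) → 2
  π[z,f](π[z,u,g,f]((S ⋈[g=f] R))) → 2

== RESULT ==
z | f
p | 6
s | 5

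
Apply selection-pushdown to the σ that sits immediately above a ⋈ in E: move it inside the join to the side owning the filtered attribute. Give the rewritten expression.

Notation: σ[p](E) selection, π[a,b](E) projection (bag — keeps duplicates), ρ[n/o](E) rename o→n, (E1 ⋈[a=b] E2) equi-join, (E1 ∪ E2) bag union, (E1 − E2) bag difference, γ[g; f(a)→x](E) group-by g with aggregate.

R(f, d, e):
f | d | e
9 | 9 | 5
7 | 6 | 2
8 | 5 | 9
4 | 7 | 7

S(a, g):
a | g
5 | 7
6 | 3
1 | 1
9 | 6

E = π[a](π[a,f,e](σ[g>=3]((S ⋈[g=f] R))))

σ filters on g, owned by the left side.
E' = π[a](π[a,f,e]((σ[g>=3](S) ⋈[g=f] R)))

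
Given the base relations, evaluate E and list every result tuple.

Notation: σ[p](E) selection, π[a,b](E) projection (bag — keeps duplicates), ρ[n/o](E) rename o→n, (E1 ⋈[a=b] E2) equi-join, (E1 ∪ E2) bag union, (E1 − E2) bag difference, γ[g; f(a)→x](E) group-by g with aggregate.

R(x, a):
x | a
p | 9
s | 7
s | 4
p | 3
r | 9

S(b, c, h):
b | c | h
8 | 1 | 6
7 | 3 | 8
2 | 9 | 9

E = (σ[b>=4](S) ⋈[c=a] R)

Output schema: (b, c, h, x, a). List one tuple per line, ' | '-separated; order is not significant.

Per-node cardinality:
  S → 3
  σ[b>=4](S) → 2
  R → 5
  (σ[b>=4](S) ⋈[c=a] R) → 1

== RESULT ==
b | c | h | x | a
7 | 3 | 8 | p | 3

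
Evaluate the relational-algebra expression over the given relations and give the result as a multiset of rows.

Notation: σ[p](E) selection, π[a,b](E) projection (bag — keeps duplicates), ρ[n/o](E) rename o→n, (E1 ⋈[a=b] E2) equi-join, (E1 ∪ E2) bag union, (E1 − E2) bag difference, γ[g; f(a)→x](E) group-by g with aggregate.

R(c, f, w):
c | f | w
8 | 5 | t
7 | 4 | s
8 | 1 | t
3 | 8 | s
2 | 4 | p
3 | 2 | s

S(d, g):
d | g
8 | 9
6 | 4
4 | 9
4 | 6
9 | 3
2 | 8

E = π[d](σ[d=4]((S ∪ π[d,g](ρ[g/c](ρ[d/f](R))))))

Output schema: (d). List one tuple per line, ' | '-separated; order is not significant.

Row counts bottom-up:
  S → 6
  R → 6
  ρ[d/f](R) → 6
  ρ[g/c](ρ[d/f](R)) → 6
  π[d,g](ρ[g/c](ρ[d/f](R))) → 6
  (S ∪ π[d,g](ρ[g/c](ρ[d/f](R)))) → 12
  σ[d=4]((S ∪ π[d,g](ρ[g/c](ρ[d/f](R))))) → 4
  π[d](σ[d=4]((S ∪ π[d,g](ρ[g/c](ρ[d/f](R)))))) → 4

== RESULT ==
d
4
4
4
4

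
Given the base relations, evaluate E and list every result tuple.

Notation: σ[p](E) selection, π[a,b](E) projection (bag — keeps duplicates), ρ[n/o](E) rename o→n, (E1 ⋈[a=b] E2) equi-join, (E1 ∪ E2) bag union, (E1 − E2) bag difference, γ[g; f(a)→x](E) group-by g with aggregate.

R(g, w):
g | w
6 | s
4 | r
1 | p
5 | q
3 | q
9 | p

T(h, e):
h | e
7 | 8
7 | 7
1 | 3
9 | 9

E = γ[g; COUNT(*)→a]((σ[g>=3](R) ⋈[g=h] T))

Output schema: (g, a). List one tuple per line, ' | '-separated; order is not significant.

Per-node cardinality:
  R → 6
  σ[g>=3](R) → 5
  T → 4
  (σ[g>=3](R) ⋈[g=h] T) → 1
  γ[g; COUNT(*)→a]((σ[g>=3](R) ⋈[g=h] T)) → 1

== RESULT ==
g | a
9 | 1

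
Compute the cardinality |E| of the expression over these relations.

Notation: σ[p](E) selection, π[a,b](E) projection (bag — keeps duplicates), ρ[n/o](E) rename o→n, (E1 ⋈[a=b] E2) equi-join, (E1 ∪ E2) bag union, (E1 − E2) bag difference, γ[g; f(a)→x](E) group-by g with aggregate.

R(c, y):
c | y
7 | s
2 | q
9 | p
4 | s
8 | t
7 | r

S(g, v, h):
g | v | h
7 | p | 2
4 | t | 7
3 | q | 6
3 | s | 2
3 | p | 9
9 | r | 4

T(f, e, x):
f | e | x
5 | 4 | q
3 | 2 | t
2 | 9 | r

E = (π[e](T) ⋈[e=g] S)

Subexpression sizes:
  T → 3
  π[e](T) → 3
  S → 6
  (π[e](T) ⋈[e=g] S) → 2

|E| = 2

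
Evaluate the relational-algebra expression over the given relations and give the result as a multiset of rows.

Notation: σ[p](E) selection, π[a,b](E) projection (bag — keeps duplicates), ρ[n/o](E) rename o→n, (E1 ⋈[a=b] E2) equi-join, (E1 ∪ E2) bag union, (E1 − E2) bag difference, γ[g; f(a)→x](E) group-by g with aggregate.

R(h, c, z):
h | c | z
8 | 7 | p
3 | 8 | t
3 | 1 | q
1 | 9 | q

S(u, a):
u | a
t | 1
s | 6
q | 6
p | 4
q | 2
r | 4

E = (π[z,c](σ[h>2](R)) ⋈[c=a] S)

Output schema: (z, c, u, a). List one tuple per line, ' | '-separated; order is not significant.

Per-node cardinality:
  R → 4
  σ[h>2](R) → 3
  π[z,c](σ[h>2](R)) → 3
  S → 6
  (π[z,c](σ[h>2](R)) ⋈[c=a] S) → 1

== RESULT ==
z | c | u | a
q | 1 | t | 1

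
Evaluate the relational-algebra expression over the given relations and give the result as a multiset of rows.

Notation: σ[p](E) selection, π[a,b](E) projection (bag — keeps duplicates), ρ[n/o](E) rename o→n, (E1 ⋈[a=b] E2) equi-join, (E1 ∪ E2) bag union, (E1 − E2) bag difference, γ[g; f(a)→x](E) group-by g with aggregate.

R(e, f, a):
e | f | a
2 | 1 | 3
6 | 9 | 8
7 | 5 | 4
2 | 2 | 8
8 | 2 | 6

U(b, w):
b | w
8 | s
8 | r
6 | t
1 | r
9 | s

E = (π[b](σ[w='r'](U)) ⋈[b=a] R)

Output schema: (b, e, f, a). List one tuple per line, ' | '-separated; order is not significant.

Per-node cardinality:
  U → 5
  σ[w='r'](U) → 2
  π[b](σ[w='r'](U)) → 2
  R → 5
  (π[b](σ[w='r'](U)) ⋈[b=a] R) → 2

== RESULT ==
b | e | f | a
8 | 2 | 2 | 8
8 | 6 | 9 | 8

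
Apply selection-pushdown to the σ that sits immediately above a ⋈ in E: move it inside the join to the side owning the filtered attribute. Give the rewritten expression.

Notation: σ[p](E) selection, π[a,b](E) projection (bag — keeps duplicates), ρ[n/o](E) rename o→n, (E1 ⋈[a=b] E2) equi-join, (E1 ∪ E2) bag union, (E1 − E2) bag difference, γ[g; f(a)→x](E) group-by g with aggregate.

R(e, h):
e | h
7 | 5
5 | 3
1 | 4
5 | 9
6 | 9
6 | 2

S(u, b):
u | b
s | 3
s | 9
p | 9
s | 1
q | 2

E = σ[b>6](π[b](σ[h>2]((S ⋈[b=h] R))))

σ filters on h, owned by the right side.
E' = σ[b>6](π[b]((S ⋈[b=h] σ[h>2](R))))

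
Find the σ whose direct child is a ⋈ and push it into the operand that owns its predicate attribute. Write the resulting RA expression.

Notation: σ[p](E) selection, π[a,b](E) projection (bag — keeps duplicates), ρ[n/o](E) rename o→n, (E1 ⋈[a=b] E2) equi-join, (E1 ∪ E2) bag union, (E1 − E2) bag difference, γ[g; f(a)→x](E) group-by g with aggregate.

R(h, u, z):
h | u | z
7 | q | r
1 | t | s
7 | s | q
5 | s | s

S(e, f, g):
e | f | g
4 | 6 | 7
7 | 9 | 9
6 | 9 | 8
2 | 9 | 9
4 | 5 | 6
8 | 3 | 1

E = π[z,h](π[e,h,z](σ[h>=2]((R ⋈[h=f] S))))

σ filters on h, owned by the left side.
E' = π[z,h](π[e,h,z]((σ[h>=2](R) ⋈[h=f] S)))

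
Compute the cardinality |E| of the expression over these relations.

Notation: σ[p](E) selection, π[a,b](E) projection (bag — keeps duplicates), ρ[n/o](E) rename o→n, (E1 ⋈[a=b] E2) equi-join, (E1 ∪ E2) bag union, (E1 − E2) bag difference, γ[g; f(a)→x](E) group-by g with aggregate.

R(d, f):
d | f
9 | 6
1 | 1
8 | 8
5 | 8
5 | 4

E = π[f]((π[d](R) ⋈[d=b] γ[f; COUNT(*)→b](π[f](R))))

Subexpression sizes:
  R → 5
  π[d](R) → 5
  R → 5
  π[f](R) → 5
  γ[f; COUNT(*)→b](π[f](R)) → 4
  (π[d](R) ⋈[d=b] γ[f; COUNT(*)→b](π[f](R))) → 3
  π[f]((π[d](R) ⋈[d=b] γ[f; COUNT(*)→b](π[f](R)))) → 3

|E| = 3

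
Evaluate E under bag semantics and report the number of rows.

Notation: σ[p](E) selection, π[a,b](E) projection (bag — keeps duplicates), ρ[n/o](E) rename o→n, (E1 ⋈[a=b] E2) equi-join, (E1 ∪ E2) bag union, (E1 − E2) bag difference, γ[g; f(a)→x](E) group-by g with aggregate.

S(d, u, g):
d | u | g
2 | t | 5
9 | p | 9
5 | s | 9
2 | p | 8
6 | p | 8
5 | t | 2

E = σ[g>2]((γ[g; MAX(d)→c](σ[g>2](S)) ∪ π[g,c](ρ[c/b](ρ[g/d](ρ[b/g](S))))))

Per-node cardinality:
  S → 6
  σ[g>2](S) → 5
  γ[g; MAX(d)→c](σ[g>2](S)) → 3
  S → 6
  ρ[b/g](S) → 6
  ρ[g/d](ρ[b/g](S)) → 6
  ρ[c/b](ρ[g/d](ρ[b/g](S))) → 6
  π[g,c](ρ[c/b](ρ[g/d](ρ[b/g](S)))) → 6
  (γ[g; MAX(d)→c](σ[g>2](S)) ∪ π[g,c](ρ[c/b](ρ[g/d](ρ[b/g](S))))) → 9
  σ[g>2]((γ[g; MAX(d)→c](σ[g>2](S)) ∪ π[g,c](ρ[c/b](ρ[g/d](ρ[b/g](S)))))) → 7

|E| = 7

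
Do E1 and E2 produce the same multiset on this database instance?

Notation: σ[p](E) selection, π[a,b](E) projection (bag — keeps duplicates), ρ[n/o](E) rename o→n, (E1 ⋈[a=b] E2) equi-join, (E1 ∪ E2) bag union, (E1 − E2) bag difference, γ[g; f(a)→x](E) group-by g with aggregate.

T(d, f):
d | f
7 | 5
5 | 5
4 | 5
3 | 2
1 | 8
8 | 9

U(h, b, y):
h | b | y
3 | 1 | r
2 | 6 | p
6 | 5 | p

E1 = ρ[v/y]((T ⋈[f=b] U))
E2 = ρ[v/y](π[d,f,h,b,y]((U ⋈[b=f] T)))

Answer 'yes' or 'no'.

E1 per-node cardinality:
  T → 6
  U → 3
  (T ⋈[f=b] U) → 3
  ρ[v/y]((T ⋈[f=b] U)) → 3
E2 per-node cardinality:
  U → 3
  T → 6
  (U ⋈[b=f] T) → 3
  π[d,f,h,b,y]((U ⋈[b=f] T)) → 3
  ρ[v/y](π[d,f,h,b,y]((U ⋈[b=f] T))) → 3

E1 and E2 produce the same multiset:
d | f | h | b | v
4 | 5 | 6 | 5 | p
5 | 5 | 6 | 5 | p
7 | 5 | 6 | 5 | p

yes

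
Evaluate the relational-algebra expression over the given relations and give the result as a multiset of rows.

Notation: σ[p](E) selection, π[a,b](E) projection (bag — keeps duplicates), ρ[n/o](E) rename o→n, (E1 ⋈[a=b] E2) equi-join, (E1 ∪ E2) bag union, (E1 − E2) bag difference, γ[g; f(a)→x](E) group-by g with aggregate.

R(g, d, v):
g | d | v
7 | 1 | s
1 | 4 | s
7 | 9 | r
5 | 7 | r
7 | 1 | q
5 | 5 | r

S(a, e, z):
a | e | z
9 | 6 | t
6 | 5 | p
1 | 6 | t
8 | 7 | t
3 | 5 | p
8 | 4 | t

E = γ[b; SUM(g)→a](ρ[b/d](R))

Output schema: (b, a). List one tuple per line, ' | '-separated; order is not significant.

Row counts bottom-up:
  R → 6
  ρ[b/d](R) → 6
  γ[b; SUM(g)→a](ρ[b/d](R)) → 5

== RESULT ==
b | a
1 | 14
4 | 1
5 | 5
7 | 5
9 | 7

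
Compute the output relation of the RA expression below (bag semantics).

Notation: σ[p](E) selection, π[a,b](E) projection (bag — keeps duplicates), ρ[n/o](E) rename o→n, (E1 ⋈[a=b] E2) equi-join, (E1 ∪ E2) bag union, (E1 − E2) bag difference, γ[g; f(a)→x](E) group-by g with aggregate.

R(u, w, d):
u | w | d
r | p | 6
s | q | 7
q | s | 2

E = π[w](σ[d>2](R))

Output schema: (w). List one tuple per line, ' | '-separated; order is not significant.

Stepwise |·|:
  R → 3
  σ[d>2](R) → 2
  π[w](σ[d>2](R)) → 2

== RESULT ==
w
p
q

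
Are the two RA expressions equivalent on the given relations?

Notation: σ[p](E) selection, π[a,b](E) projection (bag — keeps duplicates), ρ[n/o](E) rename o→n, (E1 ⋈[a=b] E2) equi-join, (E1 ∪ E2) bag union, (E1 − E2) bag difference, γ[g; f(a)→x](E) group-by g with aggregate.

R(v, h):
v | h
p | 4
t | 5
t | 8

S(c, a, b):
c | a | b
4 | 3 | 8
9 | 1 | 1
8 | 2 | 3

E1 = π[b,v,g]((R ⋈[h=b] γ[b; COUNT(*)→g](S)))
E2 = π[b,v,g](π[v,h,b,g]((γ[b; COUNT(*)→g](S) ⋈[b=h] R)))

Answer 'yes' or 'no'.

E1 stepwise |·|:
  R → 3
  S → 3
  γ[b; COUNT(*)→g](S) → 3
  (R ⋈[h=b] γ[b; COUNT(*)→g](S)) → 1
  π[b,v,g]((R ⋈[h=b] γ[b; COUNT(*)→g](S))) → 1
E2 stepwise |·|:
  S → 3
  γ[b; COUNT(*)→g](S) → 3
  R → 3
  (γ[b; COUNT(*)→g](S) ⋈[b=h] R) → 1
  π[v,h,b,g]((γ[b; COUNT(*)→g](S) ⋈[b=h] R)) → 1
  π[b,v,g](π[v,h,b,g]((γ[b; COUNT(*)→g](S) ⋈[b=h] R))) → 1

E1 and E2 produce the same multiset:
b | v | g
8 | t | 1

yes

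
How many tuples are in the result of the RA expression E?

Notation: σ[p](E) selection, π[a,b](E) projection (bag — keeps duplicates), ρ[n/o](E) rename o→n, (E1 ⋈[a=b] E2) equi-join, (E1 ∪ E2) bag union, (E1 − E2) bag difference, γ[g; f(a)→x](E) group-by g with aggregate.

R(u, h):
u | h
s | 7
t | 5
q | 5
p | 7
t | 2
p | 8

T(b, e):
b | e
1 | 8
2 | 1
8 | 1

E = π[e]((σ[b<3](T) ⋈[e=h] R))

Subexpression sizes:
  T → 3
  σ[b<3](T) → 2
  R → 6
  (σ[b<3](T) ⋈[e=h] R) → 1
  π[e]((σ[b<3](T) ⋈[e=h] R)) → 1

|E| = 1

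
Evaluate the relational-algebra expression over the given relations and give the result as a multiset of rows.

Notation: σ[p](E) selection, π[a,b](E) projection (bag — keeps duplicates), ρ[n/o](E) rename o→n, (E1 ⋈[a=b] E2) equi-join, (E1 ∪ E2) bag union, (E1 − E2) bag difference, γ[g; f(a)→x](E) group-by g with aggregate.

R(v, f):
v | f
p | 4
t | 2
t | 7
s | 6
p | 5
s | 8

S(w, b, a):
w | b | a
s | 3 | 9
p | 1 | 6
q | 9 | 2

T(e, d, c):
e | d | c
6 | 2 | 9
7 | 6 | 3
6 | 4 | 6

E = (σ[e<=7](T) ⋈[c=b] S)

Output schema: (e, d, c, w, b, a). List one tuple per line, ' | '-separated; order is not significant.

Stepwise |·|:
  T → 3
  σ[e<=7](T) → 3
  S → 3
  (σ[e<=7](T) ⋈[c=b] S) → 2

== RESULT ==
e | d | c | w | b | a
6 | 2 | 9 | q | 9 | 2
7 | 6 | 3 | s | 3 | 9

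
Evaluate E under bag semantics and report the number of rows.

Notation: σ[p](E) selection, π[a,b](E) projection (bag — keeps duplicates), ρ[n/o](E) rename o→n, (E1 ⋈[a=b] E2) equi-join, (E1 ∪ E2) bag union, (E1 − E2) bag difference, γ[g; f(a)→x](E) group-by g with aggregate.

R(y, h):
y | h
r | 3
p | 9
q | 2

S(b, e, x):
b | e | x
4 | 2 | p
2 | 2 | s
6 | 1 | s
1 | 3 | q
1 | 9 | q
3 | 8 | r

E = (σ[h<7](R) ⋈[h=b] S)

Per-node cardinality:
  R → 3
  σ[h<7](R) → 2
  S → 6
  (σ[h<7](R) ⋈[h=b] S) → 2

|E| = 2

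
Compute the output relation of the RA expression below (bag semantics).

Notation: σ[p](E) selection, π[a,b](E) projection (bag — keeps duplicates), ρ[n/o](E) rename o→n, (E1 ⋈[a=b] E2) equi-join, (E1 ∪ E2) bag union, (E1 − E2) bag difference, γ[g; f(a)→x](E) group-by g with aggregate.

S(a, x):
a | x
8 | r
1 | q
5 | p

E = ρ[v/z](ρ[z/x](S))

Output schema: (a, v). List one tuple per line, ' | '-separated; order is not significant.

Stepwise |·|:
  S → 3
  ρ[z/x](S) → 3
  ρ[v/z](ρ[z/x](S)) → 3

== RESULT ==
a | v
1 | q
5 | p
8 | r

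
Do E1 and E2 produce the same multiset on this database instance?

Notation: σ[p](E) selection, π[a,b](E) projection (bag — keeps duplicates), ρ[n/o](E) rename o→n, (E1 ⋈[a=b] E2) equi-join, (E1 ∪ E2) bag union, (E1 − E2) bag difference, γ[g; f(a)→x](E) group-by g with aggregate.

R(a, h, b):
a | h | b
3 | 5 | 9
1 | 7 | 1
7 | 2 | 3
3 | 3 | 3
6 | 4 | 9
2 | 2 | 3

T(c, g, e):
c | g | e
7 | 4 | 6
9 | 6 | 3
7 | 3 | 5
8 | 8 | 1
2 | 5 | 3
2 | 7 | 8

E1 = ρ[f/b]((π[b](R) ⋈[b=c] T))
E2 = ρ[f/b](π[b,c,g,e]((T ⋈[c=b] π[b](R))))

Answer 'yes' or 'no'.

E1 subexpression sizes:
  R → 6
  π[b](R) → 6
  T → 6
  (π[b](R) ⋈[b=c] T) → 2
  ρ[f/b]((π[b](R) ⋈[b=c] T)) → 2
E2 subexpression sizes:
  T → 6
  R → 6
  π[b](R) → 6
  (T ⋈[c=b] π[b](R)) → 2
  π[b,c,g,e]((T ⋈[c=b] π[b](R))) → 2
  ρ[f/b](π[b,c,g,e]((T ⋈[c=b] π[b](R)))) → 2

E1 and E2 produce the same multiset:
f | c | g | e
9 | 9 | 6 | 3
9 | 9 | 6 | 3

yes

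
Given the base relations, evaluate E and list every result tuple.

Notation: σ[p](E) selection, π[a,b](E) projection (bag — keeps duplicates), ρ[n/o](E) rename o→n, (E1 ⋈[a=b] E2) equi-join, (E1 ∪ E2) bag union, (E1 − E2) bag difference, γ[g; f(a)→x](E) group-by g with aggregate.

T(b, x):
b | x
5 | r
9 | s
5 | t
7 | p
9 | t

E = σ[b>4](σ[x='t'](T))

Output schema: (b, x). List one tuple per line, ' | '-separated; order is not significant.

Stepwise |·|:
  T → 5
  σ[x='t'](T) → 2
  σ[b>4](σ[x='t'](T)) → 2

== RESULT ==
b | x
5 | t
9 | t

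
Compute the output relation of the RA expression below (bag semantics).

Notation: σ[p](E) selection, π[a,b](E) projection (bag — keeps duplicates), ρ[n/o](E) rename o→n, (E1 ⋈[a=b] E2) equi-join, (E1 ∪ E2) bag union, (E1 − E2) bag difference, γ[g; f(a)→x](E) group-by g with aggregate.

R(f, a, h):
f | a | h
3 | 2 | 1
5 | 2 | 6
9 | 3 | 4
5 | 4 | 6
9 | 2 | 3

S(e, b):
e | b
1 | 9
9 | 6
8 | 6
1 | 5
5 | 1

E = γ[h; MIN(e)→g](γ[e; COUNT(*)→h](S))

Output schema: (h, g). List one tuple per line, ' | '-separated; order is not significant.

Stepwise |·|:
  S → 5
  γ[e; COUNT(*)→h](S) → 4
  γ[h; MIN(e)→g](γ[e; COUNT(*)→h](S)) → 2

== RESULT ==
h | g
1 | 5
2 | 1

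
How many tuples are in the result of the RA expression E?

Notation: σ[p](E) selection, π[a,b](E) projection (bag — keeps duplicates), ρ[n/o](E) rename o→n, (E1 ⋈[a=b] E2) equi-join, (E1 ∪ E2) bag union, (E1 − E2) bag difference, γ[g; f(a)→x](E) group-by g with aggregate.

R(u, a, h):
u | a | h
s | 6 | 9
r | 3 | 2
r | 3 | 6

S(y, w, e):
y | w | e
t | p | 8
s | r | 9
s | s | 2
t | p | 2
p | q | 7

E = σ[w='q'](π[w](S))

Row counts bottom-up:
  S → 5
  π[w](S) → 5
  σ[w='q'](π[w](S)) → 1

|E| = 1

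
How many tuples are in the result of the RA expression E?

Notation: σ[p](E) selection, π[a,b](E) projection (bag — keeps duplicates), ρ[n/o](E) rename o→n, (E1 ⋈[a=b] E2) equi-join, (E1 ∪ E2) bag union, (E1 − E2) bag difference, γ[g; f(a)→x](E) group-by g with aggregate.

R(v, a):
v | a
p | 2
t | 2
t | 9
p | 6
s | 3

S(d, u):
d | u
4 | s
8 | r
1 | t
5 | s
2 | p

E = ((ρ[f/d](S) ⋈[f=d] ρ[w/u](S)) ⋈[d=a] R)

Subexpression sizes:
  S → 5
  ρ[f/d](S) → 5
  S → 5
  ρ[w/u](S) → 5
  (ρ[f/d](S) ⋈[f=d] ρ[w/u](S)) → 5
  R → 5
  ((ρ[f/d](S) ⋈[f=d] ρ[w/u](S)) ⋈[d=a] R) → 2

|E| = 2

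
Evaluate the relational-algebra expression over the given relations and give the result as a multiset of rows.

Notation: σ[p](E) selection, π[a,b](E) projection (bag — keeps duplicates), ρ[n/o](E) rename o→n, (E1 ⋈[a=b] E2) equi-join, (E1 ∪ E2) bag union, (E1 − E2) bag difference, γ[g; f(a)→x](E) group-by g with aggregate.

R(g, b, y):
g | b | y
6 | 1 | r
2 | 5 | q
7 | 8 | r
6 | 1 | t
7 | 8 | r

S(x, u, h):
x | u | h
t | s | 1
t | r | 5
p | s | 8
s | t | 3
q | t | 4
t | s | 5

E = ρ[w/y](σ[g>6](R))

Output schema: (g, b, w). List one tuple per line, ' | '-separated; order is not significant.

Per-node cardinality:
  R → 5
  σ[g>6](R) → 2
  ρ[w/y](σ[g>6](R)) → 2

== RESULT ==
g | b | w
7 | 8 | r
7 | 8 | r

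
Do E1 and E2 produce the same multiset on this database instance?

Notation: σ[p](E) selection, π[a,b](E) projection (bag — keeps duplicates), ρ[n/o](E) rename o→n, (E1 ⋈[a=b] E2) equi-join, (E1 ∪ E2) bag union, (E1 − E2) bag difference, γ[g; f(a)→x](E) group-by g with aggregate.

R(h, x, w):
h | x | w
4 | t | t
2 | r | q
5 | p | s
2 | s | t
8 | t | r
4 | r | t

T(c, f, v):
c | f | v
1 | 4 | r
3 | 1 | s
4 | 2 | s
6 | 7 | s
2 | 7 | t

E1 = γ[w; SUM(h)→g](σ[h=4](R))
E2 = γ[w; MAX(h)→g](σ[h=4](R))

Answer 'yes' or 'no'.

E1 subexpression sizes:
  R → 6
  σ[h=4](R) → 2
  γ[w; SUM(h)→g](σ[h=4](R)) → 1
E2 subexpression sizes:
  R → 6
  σ[h=4](R) → 2
  γ[w; MAX(h)→g](σ[h=4](R)) → 1

E1 result:
w | g
t | 8
E2 result:
w | g
t | 4
Witness: ('t', 8) appears 1× in E1 but 0× in E2.

no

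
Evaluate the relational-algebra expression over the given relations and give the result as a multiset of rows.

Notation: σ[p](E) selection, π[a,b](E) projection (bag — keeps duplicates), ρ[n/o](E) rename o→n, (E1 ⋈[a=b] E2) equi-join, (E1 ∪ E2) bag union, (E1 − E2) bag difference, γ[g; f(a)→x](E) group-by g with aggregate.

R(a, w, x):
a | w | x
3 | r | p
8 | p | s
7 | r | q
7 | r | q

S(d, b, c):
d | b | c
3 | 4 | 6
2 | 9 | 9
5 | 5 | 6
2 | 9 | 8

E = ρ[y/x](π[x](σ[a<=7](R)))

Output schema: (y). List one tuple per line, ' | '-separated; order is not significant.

Stepwise |·|:
  R → 4
  σ[a<=7](R) → 3
  π[x](σ[a<=7](R)) → 3
  ρ[y/x](π[x](σ[a<=7](R))) → 3

== RESULT ==
y
p
q
q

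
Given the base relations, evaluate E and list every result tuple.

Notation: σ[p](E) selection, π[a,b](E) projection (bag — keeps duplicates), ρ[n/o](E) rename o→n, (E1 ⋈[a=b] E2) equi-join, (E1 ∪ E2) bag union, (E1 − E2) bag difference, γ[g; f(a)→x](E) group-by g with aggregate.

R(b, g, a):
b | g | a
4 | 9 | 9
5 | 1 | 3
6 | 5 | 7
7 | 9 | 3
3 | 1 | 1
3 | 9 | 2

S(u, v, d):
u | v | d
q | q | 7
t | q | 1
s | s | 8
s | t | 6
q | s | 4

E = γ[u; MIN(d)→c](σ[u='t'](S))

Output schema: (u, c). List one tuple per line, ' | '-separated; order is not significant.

Row counts bottom-up:
  S → 5
  σ[u='t'](S) → 1
  γ[u; MIN(d)→c](σ[u='t'](S)) → 1

== RESULT ==
u | c
t | 1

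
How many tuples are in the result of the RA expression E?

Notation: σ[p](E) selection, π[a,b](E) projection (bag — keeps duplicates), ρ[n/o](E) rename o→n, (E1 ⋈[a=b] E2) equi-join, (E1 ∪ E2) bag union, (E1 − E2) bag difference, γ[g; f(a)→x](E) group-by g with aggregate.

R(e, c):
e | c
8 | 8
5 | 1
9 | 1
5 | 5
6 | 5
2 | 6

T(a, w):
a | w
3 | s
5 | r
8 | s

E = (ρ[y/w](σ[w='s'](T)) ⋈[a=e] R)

Subexpression sizes:
  T → 3
  σ[w='s'](T) → 2
  ρ[y/w](σ[w='s'](T)) → 2
  R → 6
  (ρ[y/w](σ[w='s'](T)) ⋈[a=e] R) → 1

|E| = 1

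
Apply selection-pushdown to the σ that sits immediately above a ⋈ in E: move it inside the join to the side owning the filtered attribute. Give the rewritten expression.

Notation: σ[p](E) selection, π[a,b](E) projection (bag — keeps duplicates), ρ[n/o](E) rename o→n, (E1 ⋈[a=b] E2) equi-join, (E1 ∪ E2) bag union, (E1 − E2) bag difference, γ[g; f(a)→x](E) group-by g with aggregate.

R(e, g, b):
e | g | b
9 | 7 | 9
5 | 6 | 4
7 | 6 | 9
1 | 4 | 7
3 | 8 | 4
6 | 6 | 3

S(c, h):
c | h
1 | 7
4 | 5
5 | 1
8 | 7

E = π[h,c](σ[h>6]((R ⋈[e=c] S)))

σ filters on h, owned by the right side.
E' = π[h,c]((R ⋈[e=c] σ[h>6](S)))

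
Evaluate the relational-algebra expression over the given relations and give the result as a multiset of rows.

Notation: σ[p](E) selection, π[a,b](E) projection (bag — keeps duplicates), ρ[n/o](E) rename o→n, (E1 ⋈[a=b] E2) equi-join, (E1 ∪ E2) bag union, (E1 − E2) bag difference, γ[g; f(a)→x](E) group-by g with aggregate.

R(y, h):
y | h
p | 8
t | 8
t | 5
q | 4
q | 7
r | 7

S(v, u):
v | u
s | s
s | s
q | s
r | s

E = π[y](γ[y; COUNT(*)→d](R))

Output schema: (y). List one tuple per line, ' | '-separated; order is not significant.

Subexpression sizes:
  R → 6
  γ[y; COUNT(*)→d](R) → 4
  π[y](γ[y; COUNT(*)→d](R)) → 4

== RESULT ==
y
p
q
r
t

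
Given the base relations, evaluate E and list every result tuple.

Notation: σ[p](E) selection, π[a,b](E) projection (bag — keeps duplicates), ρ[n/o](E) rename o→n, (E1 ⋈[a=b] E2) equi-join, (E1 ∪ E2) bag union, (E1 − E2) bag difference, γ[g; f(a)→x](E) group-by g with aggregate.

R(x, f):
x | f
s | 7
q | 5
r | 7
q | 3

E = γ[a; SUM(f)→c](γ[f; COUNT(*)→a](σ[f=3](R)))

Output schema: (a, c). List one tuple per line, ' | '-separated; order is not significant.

Subexpression sizes:
  R → 4
  σ[f=3](R) → 1
  γ[f; COUNT(*)→a](σ[f=3](R)) → 1
  γ[a; SUM(f)→c](γ[f; COUNT(*)→a](σ[f=3](R))) → 1

== RESULT ==
a | c
1 | 3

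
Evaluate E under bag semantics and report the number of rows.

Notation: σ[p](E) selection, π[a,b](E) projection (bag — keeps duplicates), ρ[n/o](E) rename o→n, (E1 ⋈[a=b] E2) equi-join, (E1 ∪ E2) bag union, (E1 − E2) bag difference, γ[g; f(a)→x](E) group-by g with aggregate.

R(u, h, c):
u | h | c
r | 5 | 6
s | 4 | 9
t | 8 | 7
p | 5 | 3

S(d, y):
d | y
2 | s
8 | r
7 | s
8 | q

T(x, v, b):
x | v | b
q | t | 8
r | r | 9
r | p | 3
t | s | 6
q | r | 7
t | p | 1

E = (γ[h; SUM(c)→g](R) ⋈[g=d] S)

Subexpression sizes:
  R → 4
  γ[h; SUM(c)→g](R) → 3
  S → 4
  (γ[h; SUM(c)→g](R) ⋈[g=d] S) → 1

|E| = 1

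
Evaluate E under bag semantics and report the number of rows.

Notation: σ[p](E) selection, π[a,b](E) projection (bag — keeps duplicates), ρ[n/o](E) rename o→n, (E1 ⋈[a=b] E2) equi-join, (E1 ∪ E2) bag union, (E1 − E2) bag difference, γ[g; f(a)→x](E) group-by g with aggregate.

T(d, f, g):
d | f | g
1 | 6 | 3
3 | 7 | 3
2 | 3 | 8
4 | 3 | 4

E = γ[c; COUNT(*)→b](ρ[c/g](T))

Row counts bottom-up:
  T → 4
  ρ[c/g](T) → 4
  γ[c; COUNT(*)→b](ρ[c/g](T)) → 3

|E| = 3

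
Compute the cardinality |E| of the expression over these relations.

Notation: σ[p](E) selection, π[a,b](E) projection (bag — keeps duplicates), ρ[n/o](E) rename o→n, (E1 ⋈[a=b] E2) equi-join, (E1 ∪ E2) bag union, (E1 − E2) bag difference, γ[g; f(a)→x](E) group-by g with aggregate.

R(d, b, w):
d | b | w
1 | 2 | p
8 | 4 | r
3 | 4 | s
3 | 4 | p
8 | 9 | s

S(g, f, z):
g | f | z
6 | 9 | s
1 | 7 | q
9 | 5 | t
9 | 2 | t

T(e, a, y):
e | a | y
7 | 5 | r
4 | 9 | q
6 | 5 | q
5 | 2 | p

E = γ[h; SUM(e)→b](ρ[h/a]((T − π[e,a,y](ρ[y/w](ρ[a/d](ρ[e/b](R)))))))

Row counts bottom-up:
  T → 4
  R → 5
  ρ[e/b](R) → 5
  ρ[a/d](ρ[e/b](R)) → 5
  ρ[y/w](ρ[a/d](ρ[e/b](R))) → 5
  π[e,a,y](ρ[y/w](ρ[a/d](ρ[e/b](R)))) → 5
  (T − π[e,a,y](ρ[y/w](ρ[a/d](ρ[e/b](R))))) → 4
  ρ[h/a]((T − π[e,a,y](ρ[y/w](ρ[a/d](ρ[e/b](R)))))) → 4
  γ[h; SUM(e)→b](ρ[h/a]((T − π[e,a,y](ρ[y/w](ρ[a/d](ρ[e/b](R))))))) → 3

|E| = 3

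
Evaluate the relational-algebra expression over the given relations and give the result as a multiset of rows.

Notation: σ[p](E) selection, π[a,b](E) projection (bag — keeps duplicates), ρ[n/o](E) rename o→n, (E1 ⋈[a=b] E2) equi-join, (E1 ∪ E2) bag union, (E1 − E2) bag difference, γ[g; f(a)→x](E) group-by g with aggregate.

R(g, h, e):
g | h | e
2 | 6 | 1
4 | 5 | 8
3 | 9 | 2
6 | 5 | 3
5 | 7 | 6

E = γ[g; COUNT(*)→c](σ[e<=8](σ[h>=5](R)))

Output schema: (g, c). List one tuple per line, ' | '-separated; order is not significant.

Row counts bottom-up:
  R → 5
  σ[h>=5](R) → 5
  σ[e<=8](σ[h>=5](R)) → 5
  γ[g; COUNT(*)→c](σ[e<=8](σ[h>=5](R))) → 5

== RESULT ==
g | c
2 | 1
3 | 1
4 | 1
5 | 1
6 | 1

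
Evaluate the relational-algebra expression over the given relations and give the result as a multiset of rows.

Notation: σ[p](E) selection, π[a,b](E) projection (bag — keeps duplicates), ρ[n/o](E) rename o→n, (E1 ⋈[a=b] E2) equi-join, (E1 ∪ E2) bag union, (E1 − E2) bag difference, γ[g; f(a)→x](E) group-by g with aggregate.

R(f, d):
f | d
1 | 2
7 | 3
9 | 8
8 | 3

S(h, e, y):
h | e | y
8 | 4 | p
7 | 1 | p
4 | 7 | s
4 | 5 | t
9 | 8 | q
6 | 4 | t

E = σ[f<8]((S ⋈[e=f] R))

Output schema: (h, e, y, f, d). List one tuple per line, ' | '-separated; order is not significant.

Subexpression sizes:
  S → 6
  R → 4
  (S ⋈[e=f] R) → 3
  σ[f<8]((S ⋈[e=f] R)) → 2

== RESULT ==
h | e | y | f | d
4 | 7 | s | 7 | 3
7 | 1 | p | 1 | 2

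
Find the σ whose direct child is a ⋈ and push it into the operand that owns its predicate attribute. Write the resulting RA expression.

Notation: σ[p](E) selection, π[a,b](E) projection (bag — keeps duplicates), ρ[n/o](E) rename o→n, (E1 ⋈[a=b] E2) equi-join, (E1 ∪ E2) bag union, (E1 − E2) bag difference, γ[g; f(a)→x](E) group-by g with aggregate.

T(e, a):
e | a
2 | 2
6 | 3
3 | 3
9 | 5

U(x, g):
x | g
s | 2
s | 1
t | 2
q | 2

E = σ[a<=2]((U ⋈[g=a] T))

σ filters on a, owned by the right side.
E' = (U ⋈[g=a] σ[a<=2](T))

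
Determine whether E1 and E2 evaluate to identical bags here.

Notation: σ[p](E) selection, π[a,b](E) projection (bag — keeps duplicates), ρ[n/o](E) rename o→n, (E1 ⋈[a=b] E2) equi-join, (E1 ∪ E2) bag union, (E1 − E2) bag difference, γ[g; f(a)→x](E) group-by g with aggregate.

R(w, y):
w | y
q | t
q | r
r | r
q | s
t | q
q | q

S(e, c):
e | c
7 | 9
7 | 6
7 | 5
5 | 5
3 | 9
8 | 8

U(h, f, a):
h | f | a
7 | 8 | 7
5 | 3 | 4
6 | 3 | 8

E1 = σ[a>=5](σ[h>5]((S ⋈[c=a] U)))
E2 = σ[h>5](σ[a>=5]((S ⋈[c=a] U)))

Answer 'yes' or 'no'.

E1 per-node cardinality:
  S → 6
  U → 3
  (S ⋈[c=a] U) → 1
  σ[h>5]((S ⋈[c=a] U)) → 1
  σ[a>=5](σ[h>5]((S ⋈[c=a] U))) → 1
E2 per-node cardinality:
  S → 6
  U → 3
  (S ⋈[c=a] U) → 1
  σ[a>=5]((S ⋈[c=a] U)) → 1
  σ[h>5](σ[a>=5]((S ⋈[c=a] U))) → 1

E1 and E2 produce the same multiset:
e | c | h | f | a
8 | 8 | 6 | 3 | 8

yes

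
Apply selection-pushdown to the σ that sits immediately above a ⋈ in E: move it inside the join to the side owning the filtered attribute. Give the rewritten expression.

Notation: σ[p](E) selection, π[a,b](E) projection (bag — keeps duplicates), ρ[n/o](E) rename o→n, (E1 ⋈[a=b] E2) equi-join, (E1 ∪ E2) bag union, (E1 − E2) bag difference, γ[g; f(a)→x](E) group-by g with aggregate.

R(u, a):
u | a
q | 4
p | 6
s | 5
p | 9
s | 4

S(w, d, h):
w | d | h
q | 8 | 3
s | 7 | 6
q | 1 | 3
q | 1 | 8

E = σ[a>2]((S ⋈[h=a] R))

σ filters on a, owned by the right side.
E' = (S ⋈[h=a] σ[a>2](R))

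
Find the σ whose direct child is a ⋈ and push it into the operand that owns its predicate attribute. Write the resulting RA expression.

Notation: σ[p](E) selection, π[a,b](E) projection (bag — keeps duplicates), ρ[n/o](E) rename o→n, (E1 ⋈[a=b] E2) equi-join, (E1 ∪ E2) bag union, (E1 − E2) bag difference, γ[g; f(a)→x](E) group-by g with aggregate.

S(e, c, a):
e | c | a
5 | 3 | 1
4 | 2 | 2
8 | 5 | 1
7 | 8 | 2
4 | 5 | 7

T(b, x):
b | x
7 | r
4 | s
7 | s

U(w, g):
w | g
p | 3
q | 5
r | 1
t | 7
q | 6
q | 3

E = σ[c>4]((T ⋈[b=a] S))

σ filters on c, owned by the right side.
E' = (T ⋈[b=a] σ[c>4](S))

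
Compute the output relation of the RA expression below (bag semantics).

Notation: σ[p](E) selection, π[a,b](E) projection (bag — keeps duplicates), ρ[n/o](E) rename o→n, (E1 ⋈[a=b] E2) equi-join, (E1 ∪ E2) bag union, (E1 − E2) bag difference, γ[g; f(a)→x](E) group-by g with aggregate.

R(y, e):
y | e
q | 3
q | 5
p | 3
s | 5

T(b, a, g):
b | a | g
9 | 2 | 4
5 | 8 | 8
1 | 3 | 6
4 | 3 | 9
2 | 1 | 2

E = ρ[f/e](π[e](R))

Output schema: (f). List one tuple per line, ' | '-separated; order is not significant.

Subexpression sizes:
  R → 4
  π[e](R) → 4
  ρ[f/e](π[e](R)) → 4

== RESULT ==
f
3
3
5
5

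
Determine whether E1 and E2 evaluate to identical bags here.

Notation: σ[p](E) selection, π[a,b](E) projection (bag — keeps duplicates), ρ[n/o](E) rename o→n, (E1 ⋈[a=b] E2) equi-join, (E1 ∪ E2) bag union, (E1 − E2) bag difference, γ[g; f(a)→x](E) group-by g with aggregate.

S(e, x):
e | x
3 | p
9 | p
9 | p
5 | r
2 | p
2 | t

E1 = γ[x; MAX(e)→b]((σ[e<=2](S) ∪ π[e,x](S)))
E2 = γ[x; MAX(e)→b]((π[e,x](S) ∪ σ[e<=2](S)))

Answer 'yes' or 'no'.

E1 per-node cardinality:
  S → 6
  σ[e<=2](S) → 2
  S → 6
  π[e,x](S) → 6
  (σ[e<=2](S) ∪ π[e,x](S)) → 8
  γ[x; MAX(e)→b]((σ[e<=2](S) ∪ π[e,x](S))) → 3
E2 per-node cardinality:
  S → 6
  π[e,x](S) → 6
  S → 6
  σ[e<=2](S) → 2
  (π[e,x](S) ∪ σ[e<=2](S)) → 8
  γ[x; MAX(e)→b]((π[e,x](S) ∪ σ[e<=2](S))) → 3

E1 and E2 produce the same multiset:
x | b
p | 9
r | 5
t | 2

yes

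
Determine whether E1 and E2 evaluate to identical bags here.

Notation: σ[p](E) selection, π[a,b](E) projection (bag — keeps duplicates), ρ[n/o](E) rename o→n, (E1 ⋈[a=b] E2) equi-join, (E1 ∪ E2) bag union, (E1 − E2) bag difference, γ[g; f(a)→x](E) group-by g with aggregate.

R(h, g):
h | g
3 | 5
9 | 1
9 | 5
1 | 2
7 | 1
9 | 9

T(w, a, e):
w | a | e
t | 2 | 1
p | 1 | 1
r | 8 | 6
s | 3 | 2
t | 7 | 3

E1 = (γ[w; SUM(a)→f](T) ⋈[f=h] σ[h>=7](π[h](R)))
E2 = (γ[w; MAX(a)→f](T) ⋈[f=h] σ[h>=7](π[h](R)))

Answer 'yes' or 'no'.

E1 row counts bottom-up:
  T → 5
  γ[w; SUM(a)→f](T) → 4
  R → 6
  π[h](R) → 6
  σ[h>=7](π[h](R)) → 4
  (γ[w; SUM(a)→f](T) ⋈[f=h] σ[h>=7](π[h](R))) → 3
E2 row counts bottom-up:
  T → 5
  γ[w; MAX(a)→f](T) → 4
  R → 6
  π[h](R) → 6
  σ[h>=7](π[h](R)) → 4
  (γ[w; MAX(a)→f](T) ⋈[f=h] σ[h>=7](π[h](R))) → 1

E1 result:
w | f | h
t | 9 | 9
t | 9 | 9
t | 9 | 9
E2 result:
w | f | h
t | 7 | 7
Witness: ('t', 7, 7) appears 0× in E1 but 1× in E2.

no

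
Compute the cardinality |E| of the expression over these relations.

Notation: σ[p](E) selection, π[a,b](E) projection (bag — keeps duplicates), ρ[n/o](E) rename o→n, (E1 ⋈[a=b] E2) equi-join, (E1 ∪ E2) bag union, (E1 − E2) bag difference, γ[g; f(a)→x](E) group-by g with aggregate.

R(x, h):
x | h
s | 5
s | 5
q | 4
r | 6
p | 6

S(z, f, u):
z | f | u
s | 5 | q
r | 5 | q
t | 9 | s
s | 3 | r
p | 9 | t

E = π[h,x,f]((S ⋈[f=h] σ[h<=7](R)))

Stepwise |·|:
  S → 5
  R → 5
  σ[h<=7](R) → 5
  (S ⋈[f=h] σ[h<=7](R)) → 4
  π[h,x,f]((S ⋈[f=h] σ[h<=7](R))) → 4

|E| = 4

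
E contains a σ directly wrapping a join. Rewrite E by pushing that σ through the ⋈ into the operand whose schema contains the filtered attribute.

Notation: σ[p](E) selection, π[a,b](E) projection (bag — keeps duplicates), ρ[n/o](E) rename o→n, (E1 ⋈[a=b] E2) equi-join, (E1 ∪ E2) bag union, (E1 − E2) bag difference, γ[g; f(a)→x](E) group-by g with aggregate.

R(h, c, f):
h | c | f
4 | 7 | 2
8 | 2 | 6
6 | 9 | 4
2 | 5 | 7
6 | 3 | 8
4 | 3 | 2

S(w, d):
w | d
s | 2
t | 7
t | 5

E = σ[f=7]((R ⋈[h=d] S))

σ filters on f, owned by the left side.
E' = (σ[f=7](R) ⋈[h=d] S)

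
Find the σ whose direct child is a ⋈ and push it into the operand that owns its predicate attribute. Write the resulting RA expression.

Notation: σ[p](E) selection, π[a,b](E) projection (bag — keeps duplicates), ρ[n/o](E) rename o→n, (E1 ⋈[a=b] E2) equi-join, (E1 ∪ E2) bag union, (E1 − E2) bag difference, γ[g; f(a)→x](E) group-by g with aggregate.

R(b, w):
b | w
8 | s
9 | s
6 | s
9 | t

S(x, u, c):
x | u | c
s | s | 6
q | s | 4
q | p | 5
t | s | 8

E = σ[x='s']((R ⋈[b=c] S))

σ filters on x, owned by the right side.
E' = (R ⋈[b=c] σ[x='s'](S))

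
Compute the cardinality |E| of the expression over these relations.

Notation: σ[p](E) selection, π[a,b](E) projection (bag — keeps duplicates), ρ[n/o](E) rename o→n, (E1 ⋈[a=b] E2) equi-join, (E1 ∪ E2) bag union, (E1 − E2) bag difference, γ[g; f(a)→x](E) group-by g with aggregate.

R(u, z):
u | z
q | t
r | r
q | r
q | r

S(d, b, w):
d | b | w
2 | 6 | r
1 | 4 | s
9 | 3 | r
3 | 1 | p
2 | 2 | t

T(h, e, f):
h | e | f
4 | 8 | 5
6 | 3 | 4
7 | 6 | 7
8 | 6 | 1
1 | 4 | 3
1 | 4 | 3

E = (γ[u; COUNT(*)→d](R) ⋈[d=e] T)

Subexpression sizes:
  R → 4
  γ[u; COUNT(*)→d](R) → 2
  T → 6
  (γ[u; COUNT(*)→d](R) ⋈[d=e] T) → 1

|E| = 1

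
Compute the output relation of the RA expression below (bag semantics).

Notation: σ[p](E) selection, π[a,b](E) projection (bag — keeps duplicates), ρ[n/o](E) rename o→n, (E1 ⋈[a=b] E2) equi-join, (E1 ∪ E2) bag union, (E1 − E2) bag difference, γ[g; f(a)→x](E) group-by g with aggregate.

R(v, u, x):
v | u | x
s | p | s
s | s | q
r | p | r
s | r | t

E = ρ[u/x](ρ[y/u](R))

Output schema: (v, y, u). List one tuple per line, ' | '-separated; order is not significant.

Stepwise |·|:
  R → 4
  ρ[y/u](R) → 4
  ρ[u/x](ρ[y/u](R)) → 4

== RESULT ==
v | y | u
r | p | r
s | p | s
s | r | t
s | s | q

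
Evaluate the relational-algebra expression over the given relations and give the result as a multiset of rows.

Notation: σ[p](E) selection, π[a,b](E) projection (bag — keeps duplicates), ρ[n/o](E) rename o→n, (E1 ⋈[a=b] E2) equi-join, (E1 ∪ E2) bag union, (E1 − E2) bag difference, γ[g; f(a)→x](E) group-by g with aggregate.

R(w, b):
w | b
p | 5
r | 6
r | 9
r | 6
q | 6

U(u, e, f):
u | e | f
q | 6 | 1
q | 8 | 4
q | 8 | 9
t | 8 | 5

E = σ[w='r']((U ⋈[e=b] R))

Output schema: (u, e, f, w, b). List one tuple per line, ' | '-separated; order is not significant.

Subexpression sizes:
  U → 4
  R → 5
  (U ⋈[e=b] R) → 3
  σ[w='r']((U ⋈[e=b] R)) → 2

== RESULT ==
u | e | f | w | b
q | 6 | 1 | r | 6
q | 6 | 1 | r | 6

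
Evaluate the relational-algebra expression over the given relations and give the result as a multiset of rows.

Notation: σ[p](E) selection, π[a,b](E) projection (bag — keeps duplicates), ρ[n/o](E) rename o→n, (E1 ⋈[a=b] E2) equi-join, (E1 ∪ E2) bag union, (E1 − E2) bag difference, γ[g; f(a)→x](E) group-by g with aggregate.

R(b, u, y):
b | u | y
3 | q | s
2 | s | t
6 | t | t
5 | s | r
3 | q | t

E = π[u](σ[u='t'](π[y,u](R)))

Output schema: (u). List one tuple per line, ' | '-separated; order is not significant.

Subexpression sizes:
  R → 5
  π[y,u](R) → 5
  σ[u='t'](π[y,u](R)) → 1
  π[u](σ[u='t'](π[y,u](R))) → 1

== RESULT ==
u
t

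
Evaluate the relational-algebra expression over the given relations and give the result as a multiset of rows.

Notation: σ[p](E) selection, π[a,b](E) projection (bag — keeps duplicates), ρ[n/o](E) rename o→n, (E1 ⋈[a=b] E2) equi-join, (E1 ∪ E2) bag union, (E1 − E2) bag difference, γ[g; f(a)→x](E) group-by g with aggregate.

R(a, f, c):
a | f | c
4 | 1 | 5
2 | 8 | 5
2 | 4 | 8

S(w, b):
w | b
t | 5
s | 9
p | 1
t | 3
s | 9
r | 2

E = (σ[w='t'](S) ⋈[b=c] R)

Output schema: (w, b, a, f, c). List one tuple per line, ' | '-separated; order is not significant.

Subexpression sizes:
  S → 6
  σ[w='t'](S) → 2
  R → 3
  (σ[w='t'](S) ⋈[b=c] R) → 2

== RESULT ==
w | b | a | f | c
t | 5 | 2 | 8 | 5
t | 5 | 4 | 1 | 5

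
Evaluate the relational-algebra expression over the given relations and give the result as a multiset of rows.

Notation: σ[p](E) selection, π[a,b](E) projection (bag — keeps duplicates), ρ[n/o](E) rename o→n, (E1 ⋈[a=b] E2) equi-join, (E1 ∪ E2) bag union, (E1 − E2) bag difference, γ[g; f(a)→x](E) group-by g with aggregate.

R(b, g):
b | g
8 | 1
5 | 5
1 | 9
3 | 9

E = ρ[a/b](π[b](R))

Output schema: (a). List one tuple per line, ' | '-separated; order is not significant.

Stepwise |·|:
  R → 4
  π[b](R) → 4
  ρ[a/b](π[b](R)) → 4

== RESULT ==
a
1
3
5
8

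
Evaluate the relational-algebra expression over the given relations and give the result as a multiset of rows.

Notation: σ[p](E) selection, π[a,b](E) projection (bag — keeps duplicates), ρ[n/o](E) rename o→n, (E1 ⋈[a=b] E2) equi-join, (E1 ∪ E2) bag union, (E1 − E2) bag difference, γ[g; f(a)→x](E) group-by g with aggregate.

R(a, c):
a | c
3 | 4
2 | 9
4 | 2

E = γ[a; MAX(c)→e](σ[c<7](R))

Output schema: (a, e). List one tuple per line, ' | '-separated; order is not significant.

Subexpression sizes:
  R → 3
  σ[c<7](R) → 2
  γ[a; MAX(c)→e](σ[c<7](R)) → 2

== RESULT ==
a | e
3 | 4
4 | 2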